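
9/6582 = 3/2194 = 0.00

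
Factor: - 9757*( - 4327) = 11^1*887^1  *  4327^1 = 42218539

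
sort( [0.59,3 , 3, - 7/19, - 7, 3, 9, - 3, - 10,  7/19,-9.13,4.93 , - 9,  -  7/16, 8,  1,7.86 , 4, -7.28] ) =[ - 10, - 9.13, - 9,-7.28 ,-7, - 3 , - 7/16 , -7/19,7/19, 0.59,1,3,  3,3 , 4 , 4.93,  7.86,8,  9]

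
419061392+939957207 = 1359018599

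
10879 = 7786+3093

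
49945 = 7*7135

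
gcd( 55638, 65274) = 66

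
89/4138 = 89/4138 = 0.02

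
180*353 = 63540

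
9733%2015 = 1673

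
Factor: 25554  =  2^1*3^1*4259^1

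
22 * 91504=2013088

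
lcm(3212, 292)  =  3212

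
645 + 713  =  1358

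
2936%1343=250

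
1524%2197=1524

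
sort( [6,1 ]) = [1 , 6 ] 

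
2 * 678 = 1356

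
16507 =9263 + 7244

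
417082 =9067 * 46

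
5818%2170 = 1478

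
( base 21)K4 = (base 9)521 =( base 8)650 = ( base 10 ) 424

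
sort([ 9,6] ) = [ 6, 9 ] 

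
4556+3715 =8271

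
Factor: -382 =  - 2^1*191^1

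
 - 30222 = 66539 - 96761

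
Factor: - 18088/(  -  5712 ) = 2^ (-1)*3^(-1) * 19^1 = 19/6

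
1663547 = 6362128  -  4698581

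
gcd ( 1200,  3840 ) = 240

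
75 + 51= 126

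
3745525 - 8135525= - 4390000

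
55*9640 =530200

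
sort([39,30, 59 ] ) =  [30, 39,59 ] 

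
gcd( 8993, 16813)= 391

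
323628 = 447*724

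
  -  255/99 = -3 + 14/33 = - 2.58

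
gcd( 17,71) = 1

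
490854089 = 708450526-217596437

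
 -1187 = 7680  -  8867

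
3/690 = 1/230 = 0.00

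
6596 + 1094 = 7690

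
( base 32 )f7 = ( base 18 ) 191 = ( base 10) 487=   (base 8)747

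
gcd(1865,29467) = 373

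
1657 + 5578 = 7235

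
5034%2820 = 2214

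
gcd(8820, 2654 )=2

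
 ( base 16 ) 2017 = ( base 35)6op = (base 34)73L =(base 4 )2000113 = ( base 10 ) 8215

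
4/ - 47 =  - 4/47 = - 0.09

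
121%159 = 121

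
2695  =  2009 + 686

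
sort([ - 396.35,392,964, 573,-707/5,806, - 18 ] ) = [ - 396.35, - 707/5 , - 18,392, 573, 806, 964 ] 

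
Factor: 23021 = 23021^1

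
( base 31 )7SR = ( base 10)7622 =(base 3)101110022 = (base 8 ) 16706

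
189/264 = 63/88 = 0.72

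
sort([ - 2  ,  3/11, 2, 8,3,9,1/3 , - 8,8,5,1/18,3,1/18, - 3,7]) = [- 8 ,-3, - 2,  1/18,1/18, 3/11,1/3,2,3,3, 5, 7, 8,8,9 ] 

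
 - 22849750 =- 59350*385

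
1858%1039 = 819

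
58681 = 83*707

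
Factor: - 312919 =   -  17^1*79^1 * 233^1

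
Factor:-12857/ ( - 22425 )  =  3^(-1)*5^( - 2 )*43^1 = 43/75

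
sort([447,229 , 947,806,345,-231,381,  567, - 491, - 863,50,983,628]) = [ - 863, - 491, - 231 , 50, 229, 345,381, 447,567,628,806,947,983]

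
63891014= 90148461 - 26257447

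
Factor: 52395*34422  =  1803540690 = 2^1*3^2*5^1 * 7^1  *  499^1*5737^1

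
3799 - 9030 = - 5231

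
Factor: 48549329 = 367^1*132287^1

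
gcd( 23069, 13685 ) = 391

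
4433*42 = 186186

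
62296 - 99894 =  - 37598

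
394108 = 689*572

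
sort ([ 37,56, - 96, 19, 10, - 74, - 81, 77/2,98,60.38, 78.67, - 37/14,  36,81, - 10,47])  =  [ - 96, - 81, - 74,-10 ,-37/14, 10,19,36,37,77/2,47,56, 60.38, 78.67,81,98 ]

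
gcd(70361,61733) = 1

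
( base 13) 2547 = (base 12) 3096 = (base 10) 5298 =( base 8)12262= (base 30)5QI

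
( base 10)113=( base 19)5I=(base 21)58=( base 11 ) a3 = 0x71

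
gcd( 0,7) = 7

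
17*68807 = 1169719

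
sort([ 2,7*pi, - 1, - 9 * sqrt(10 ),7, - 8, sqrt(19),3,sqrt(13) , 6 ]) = [  -  9 * sqrt(10) ,  -  8, - 1, 2,3,sqrt( 13), sqrt( 19 ),6,7,7*pi]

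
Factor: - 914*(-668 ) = 610552 = 2^3*167^1*457^1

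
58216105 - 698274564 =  - 640058459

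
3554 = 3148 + 406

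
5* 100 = 500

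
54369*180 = 9786420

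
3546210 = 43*82470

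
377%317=60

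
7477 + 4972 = 12449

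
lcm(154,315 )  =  6930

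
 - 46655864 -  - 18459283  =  -28196581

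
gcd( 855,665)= 95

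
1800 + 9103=10903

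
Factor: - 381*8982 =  - 2^1*3^3*127^1*499^1 =-  3422142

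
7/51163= 1/7309 = 0.00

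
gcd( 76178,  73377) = 1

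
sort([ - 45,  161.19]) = [ - 45, 161.19]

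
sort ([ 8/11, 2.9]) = [8/11,2.9]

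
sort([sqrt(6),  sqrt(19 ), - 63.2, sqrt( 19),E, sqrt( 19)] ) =[- 63.2 , sqrt( 6) , E,sqrt( 19 ),sqrt(19 ), sqrt( 19) ]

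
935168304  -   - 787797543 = 1722965847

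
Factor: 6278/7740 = 73/90 = 2^( - 1) *3^(-2) * 5^( - 1 )*73^1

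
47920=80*599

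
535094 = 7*76442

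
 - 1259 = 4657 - 5916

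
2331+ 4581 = 6912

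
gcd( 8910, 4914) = 54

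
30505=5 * 6101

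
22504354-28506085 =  - 6001731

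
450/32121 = 50/3569 = 0.01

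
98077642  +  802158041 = 900235683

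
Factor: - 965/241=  - 5^1*193^1*241^ ( - 1 ) 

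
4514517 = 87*51891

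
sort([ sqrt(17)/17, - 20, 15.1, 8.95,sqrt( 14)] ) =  [ - 20, sqrt ( 17)/17, sqrt( 14 ), 8.95,15.1]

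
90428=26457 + 63971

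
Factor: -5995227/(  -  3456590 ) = 2^( - 1)*3^1*5^( - 1)* 7^1*67^1*4261^1*345659^ ( - 1)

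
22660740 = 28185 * 804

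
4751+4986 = 9737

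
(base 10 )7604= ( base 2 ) 1110110110100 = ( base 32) 7dk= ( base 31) 7S9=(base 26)B6C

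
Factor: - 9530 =-2^1*5^1 * 953^1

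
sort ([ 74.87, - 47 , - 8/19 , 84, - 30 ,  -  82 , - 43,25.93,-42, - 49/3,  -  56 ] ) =[ - 82 , - 56 ,-47 ,- 43, - 42,  -  30, - 49/3 , - 8/19,25.93,  74.87,84]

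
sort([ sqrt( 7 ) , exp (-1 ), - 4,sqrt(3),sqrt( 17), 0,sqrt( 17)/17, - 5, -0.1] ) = [- 5, - 4, - 0.1, 0,  sqrt(17) /17, exp( - 1 ), sqrt ( 3),sqrt( 7),sqrt( 17)] 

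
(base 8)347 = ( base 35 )6L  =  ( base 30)7l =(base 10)231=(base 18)cf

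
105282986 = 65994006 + 39288980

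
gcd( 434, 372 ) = 62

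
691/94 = 691/94 = 7.35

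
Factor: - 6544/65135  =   - 2^4*5^(-1)*7^ ( - 1 )* 409^1*1861^( - 1 )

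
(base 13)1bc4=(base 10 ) 4216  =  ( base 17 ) EA0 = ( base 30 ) 4kg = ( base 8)10170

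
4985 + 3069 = 8054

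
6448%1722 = 1282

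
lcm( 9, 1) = 9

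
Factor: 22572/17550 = 2^1*5^(  -  2 )*11^1 * 13^( -1)*19^1 = 418/325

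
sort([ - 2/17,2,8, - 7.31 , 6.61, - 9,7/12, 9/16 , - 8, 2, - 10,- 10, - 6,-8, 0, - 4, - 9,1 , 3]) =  [ - 10, - 10, - 9 , - 9, - 8, - 8, -7.31, - 6, - 4, - 2/17,  0, 9/16, 7/12 , 1,  2,2,3,6.61,8] 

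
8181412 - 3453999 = 4727413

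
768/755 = 1 + 13/755 = 1.02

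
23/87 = 23/87 = 0.26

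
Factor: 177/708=1/4 = 2^ ( - 2)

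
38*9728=369664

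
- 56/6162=- 1 + 3053/3081 = -0.01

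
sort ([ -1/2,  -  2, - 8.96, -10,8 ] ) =[ - 10, - 8.96, - 2, - 1/2,8]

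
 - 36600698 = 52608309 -89209007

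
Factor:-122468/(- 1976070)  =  2^1*3^(-1)*5^( - 1 )*17^1 *199^(-1)*331^(-1 ) * 1801^1 = 61234/988035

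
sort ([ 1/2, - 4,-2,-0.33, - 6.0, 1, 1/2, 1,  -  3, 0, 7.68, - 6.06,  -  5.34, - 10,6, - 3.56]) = [ - 10,-6.06, - 6.0, - 5.34, - 4,- 3.56,- 3,-2, - 0.33, 0, 1/2,1/2, 1,1,6,7.68]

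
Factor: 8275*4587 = 37957425 = 3^1*5^2 * 11^1*139^1*331^1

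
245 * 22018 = 5394410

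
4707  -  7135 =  - 2428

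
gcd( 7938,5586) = 294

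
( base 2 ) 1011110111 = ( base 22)1CB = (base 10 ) 759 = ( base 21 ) 1F3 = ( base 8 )1367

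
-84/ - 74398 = 42/37199= 0.00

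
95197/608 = 95197/608=156.57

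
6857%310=37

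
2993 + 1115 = 4108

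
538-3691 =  - 3153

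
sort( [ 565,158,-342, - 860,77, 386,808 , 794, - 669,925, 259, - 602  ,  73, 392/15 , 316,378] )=[ - 860, - 669, - 602, - 342,  392/15, 73,77,158, 259, 316, 378,386,565,794 , 808,925]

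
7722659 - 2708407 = 5014252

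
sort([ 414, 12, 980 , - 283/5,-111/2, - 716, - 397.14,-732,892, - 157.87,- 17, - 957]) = [ - 957,-732,-716,-397.14 ,  -  157.87,-283/5 ,-111/2, - 17,12 , 414,  892, 980]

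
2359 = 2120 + 239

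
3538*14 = 49532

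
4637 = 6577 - 1940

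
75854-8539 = 67315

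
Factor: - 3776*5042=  - 19038592 = -  2^7 * 59^1*2521^1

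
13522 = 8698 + 4824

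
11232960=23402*480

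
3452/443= 7 + 351/443= 7.79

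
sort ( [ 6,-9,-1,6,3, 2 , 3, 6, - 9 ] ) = [-9, -9,-1, 2, 3, 3, 6,6,  6 ] 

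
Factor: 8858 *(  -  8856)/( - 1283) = 2^4*3^3*41^1*43^1*103^1*1283^(  -  1) = 78446448/1283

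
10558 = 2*5279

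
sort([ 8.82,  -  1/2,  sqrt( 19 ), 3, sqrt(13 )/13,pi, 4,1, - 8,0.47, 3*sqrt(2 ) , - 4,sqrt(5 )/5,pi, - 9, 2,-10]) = [ - 10,- 9, - 8,-4 , - 1/2  ,  sqrt(13) /13,sqrt(5 ) /5,0.47,1,2, 3,pi, pi, 4,3*sqrt(2 ),sqrt( 19 ),8.82 ] 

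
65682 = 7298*9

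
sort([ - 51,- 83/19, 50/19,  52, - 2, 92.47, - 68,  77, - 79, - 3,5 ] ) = [-79, - 68, - 51, - 83/19, - 3, - 2, 50/19,  5, 52, 77,92.47]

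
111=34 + 77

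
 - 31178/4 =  - 15589/2 = - 7794.50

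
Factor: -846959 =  - 71^1*79^1*151^1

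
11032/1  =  11032 = 11032.00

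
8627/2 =4313 + 1/2 = 4313.50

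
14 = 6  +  8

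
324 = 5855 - 5531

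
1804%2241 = 1804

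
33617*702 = 23599134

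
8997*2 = 17994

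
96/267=32/89=0.36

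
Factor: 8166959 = 8166959^1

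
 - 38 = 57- 95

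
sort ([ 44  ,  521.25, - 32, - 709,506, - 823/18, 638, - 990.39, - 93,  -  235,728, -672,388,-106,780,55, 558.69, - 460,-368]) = [ - 990.39 ,-709,-672,-460,-368,  -  235, - 106, - 93,-823/18, - 32,44, 55, 388,506, 521.25,558.69, 638 , 728 , 780]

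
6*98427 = 590562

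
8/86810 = 4/43405=0.00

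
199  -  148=51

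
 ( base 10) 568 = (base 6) 2344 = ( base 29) jh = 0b1000111000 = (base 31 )IA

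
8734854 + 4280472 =13015326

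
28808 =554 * 52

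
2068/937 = 2 + 194/937 = 2.21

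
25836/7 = 3690+ 6/7 = 3690.86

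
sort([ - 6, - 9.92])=[ - 9.92, - 6 ] 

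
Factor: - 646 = - 2^1*17^1 * 19^1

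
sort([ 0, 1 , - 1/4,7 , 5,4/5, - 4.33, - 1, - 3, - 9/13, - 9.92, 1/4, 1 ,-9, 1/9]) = [ - 9.92, - 9,-4.33,-3, - 1, -9/13, - 1/4,0,1/9, 1/4,4/5, 1,1, 5, 7]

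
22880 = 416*55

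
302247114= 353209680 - 50962566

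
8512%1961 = 668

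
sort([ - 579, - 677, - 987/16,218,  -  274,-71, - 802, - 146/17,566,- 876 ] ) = [ - 876, - 802, - 677, -579,- 274,- 71, - 987/16, - 146/17, 218, 566] 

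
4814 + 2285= 7099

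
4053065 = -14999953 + 19053018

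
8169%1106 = 427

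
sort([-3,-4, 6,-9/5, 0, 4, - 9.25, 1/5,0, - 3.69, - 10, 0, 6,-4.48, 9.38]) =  [-10,-9.25, - 4.48,- 4, - 3.69,-3,-9/5, 0, 0,0 , 1/5, 4 , 6, 6, 9.38]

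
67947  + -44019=23928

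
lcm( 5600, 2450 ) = 39200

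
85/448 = 85/448 = 0.19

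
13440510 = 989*13590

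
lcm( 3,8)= 24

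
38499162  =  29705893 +8793269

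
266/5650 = 133/2825 =0.05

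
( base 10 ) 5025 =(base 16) 13a1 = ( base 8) 11641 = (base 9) 6803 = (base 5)130100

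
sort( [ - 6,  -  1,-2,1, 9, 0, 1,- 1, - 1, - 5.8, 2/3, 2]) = [  -  6, - 5.8 , - 2, - 1, - 1 ,-1, 0, 2/3, 1, 1, 2, 9] 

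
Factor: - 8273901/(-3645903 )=2757967/1215301 = 271^1*10177^1*1215301^(-1) 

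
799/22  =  36+7/22=36.32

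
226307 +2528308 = 2754615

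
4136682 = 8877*466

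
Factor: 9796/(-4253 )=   -  2^2*31^1* 79^1 * 4253^(  -  1) 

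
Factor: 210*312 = 65520 = 2^4 *3^2*5^1*7^1*13^1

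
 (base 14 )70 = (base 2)1100010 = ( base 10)98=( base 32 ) 32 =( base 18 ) 58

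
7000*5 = 35000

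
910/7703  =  910/7703 =0.12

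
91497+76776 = 168273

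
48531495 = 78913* 615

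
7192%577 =268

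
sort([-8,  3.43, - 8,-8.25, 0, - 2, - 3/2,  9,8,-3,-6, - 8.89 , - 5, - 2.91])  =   [ - 8.89, - 8.25, - 8, - 8, - 6, - 5, - 3, - 2.91,-2 , - 3/2,0,3.43,8, 9] 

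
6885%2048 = 741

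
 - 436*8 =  - 3488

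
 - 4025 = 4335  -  8360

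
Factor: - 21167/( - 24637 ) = 61^1*71^(-1 )  =  61/71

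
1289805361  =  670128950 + 619676411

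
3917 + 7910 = 11827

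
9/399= 3/133 = 0.02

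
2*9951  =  19902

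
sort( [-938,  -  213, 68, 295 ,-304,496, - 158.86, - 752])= [- 938, - 752, - 304,-213 , - 158.86,68,295, 496 ]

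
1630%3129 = 1630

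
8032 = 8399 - 367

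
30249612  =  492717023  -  462467411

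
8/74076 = 2/18519= 0.00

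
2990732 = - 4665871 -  - 7656603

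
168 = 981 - 813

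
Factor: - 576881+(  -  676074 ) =  -  1252955= - 5^1*11^2*19^1 *109^1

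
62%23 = 16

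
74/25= 2 + 24/25 = 2.96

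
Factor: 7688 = 2^3*31^2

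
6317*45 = 284265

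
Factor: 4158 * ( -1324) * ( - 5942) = 32711850864 = 2^4*3^3*7^1 * 11^1 * 331^1 * 2971^1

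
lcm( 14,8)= 56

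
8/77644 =2/19411 = 0.00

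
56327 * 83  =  4675141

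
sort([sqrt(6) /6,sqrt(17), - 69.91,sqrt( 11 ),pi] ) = [ - 69.91, sqrt( 6)/6 , pi,sqrt(11),sqrt(17 ) ] 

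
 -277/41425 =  -277/41425 = - 0.01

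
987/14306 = 987/14306  =  0.07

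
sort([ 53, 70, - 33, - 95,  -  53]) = [ - 95 , - 53, - 33 , 53,70]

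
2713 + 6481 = 9194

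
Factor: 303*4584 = 2^3 * 3^2*101^1*191^1 = 1388952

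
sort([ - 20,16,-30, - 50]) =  [-50,-30,  -  20, 16]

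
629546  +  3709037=4338583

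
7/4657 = 7/4657 = 0.00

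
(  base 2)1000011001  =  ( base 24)M9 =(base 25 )LC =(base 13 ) 324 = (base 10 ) 537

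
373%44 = 21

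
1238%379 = 101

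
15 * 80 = 1200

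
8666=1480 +7186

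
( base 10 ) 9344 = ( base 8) 22200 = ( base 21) 103k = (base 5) 244334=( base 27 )cm2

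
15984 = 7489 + 8495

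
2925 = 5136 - 2211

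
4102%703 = 587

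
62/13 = 62/13  =  4.77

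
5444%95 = 29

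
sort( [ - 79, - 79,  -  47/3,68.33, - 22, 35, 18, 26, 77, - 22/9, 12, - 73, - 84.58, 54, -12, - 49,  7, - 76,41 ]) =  [ - 84.58,  -  79, - 79, - 76, - 73,-49,-22,-47/3, - 12, - 22/9, 7,12, 18, 26,35 , 41, 54, 68.33,77] 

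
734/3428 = 367/1714 = 0.21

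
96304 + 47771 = 144075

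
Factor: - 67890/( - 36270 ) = 3^( -1 ) * 13^( - 1)*73^1 = 73/39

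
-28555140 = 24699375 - 53254515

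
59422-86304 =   -  26882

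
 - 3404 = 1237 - 4641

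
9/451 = 9/451 = 0.02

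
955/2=955/2 = 477.50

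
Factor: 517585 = 5^1*61^1*1697^1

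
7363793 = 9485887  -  2122094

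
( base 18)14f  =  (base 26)FL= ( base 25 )GB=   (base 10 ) 411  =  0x19B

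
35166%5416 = 2670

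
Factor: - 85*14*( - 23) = 2^1*5^1*7^1*17^1*23^1 = 27370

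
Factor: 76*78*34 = 201552 = 2^4 * 3^1*13^1*17^1*19^1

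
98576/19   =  98576/19 = 5188.21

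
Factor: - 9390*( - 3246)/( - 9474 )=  - 5079990/1579  =  - 2^1*3^1*5^1*313^1*541^1* 1579^( - 1)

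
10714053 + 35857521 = 46571574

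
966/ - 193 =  - 966/193 =- 5.01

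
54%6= 0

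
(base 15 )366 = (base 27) 11F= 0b1100000011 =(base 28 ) rf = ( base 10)771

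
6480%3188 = 104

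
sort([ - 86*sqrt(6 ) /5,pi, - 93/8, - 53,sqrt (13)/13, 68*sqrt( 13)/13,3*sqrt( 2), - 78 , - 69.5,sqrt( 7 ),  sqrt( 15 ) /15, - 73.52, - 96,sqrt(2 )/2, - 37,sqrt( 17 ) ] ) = [ - 96, - 78, - 73.52, - 69.5, - 53,  -  86*sqrt( 6)/5, - 37, - 93/8,sqrt( 15)/15,sqrt( 13 ) /13, sqrt( 2)/2,sqrt (7),pi,sqrt( 17),3 * sqrt( 2),68*sqrt( 13 ) /13] 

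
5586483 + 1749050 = 7335533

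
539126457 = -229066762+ 768193219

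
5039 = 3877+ 1162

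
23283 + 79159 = 102442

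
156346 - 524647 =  -368301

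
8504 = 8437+67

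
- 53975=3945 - 57920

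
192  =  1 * 192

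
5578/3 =5578/3=1859.33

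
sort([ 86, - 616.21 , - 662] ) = [ - 662, - 616.21,86 ] 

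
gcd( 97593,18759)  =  3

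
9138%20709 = 9138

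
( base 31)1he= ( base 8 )2736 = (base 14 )794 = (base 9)2048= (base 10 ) 1502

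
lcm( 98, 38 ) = 1862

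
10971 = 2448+8523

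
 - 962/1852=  - 481/926 =- 0.52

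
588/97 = 588/97  =  6.06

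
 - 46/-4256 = 23/2128 = 0.01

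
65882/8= 8235 +1/4 = 8235.25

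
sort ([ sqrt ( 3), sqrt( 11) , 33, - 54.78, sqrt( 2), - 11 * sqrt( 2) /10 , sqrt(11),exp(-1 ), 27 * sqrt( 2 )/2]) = [-54.78,  -  11 * sqrt( 2)/10, exp( - 1 ), sqrt( 2) , sqrt(3),sqrt( 11 ), sqrt( 11) , 27*sqrt(2) /2, 33]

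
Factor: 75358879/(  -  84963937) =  - 23^1*127^1*25799^1 * 84963937^( - 1 )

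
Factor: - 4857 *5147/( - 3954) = 8332993/1318 = 2^( - 1 )*659^( - 1 )*1619^1 * 5147^1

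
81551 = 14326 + 67225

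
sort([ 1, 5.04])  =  [ 1,  5.04] 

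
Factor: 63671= 63671^1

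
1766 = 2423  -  657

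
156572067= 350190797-193618730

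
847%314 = 219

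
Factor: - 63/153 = - 7^1 * 17^( - 1)=- 7/17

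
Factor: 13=13^1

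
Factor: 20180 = 2^2 * 5^1*1009^1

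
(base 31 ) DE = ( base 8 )641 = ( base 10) 417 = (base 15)1cc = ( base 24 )h9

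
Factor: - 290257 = -11^1 * 26387^1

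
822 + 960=1782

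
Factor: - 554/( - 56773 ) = 2^1* 277^1 *56773^( - 1 )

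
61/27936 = 61/27936 = 0.00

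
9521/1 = 9521 = 9521.00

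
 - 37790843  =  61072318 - 98863161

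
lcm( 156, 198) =5148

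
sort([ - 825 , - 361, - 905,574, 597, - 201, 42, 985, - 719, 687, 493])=[ - 905, - 825, - 719, - 361, - 201,42, 493,574,  597, 687,985]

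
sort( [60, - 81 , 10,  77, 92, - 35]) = [-81, - 35,10,60 , 77, 92 ]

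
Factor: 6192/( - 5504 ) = -9/8 = - 2^(-3)*3^2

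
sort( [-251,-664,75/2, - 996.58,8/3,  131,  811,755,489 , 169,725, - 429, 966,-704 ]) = [ - 996.58,- 704, - 664 , - 429,-251,8/3,75/2, 131,169, 489,725,755,811,966] 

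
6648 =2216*3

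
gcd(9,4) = 1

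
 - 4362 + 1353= - 3009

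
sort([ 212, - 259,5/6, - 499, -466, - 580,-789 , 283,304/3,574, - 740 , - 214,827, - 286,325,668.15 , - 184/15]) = [ - 789 ,  -  740,  -  580, - 499, - 466, - 286,-259, - 214, - 184/15,5/6,304/3,212,283,325,  574, 668.15,827] 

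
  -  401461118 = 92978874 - 494439992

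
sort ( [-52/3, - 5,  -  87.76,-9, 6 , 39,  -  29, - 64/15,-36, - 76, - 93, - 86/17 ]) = [ -93, - 87.76,- 76,  -  36, - 29, - 52/3, - 9, - 86/17, - 5, - 64/15,6, 39 ] 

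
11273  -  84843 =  - 73570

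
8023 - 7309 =714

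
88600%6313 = 218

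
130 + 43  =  173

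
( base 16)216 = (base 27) JL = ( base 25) L9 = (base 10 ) 534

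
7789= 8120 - 331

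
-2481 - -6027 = 3546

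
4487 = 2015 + 2472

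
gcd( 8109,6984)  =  9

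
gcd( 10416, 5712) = 336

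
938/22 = 42  +  7/11 = 42.64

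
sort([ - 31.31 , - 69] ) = [ - 69,- 31.31]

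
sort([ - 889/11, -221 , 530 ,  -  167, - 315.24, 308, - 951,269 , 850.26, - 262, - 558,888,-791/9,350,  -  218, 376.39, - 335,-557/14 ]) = [ - 951,-558, -335,-315.24,-262,-221, - 218,-167,-791/9, - 889/11, - 557/14, 269, 308, 350, 376.39, 530, 850.26, 888 ]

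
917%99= 26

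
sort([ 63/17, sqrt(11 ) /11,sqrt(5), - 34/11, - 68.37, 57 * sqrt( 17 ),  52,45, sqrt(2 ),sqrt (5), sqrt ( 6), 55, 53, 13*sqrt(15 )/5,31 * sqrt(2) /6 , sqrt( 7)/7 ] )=[-68.37, - 34/11,sqrt ( 11) /11, sqrt(7) /7 , sqrt (2),sqrt (5 ), sqrt( 5), sqrt ( 6),63/17,31*sqrt(2) /6, 13*sqrt (15)/5 , 45,52,  53 , 55, 57*sqrt(17)]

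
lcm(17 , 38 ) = 646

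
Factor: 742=2^1*7^1*53^1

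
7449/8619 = 191/221  =  0.86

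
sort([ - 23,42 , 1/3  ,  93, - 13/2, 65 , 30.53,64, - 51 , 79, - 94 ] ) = [ - 94, - 51, - 23,-13/2,1/3, 30.53, 42,64,65,79,93]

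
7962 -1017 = 6945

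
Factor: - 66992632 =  - 2^3 * 7^1 * 19^1*79^1 *797^1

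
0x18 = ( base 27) O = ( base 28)O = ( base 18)16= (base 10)24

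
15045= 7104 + 7941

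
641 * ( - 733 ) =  - 469853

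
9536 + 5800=15336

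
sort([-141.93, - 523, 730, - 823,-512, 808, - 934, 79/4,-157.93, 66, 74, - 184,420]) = [ - 934,-823, - 523, - 512 , - 184 , - 157.93, - 141.93, 79/4, 66, 74, 420,730, 808]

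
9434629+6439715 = 15874344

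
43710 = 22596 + 21114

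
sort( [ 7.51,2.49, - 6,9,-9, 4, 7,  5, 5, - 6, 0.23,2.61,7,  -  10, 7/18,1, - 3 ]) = [ - 10, -9, -6, - 6, - 3, 0.23,7/18, 1,2.49, 2.61,4,5, 5, 7,7, 7.51,9 ]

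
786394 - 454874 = 331520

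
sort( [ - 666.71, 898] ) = [ - 666.71 , 898] 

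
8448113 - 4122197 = 4325916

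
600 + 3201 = 3801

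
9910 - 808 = 9102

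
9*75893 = 683037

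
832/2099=832/2099 = 0.40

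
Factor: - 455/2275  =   - 5^( - 1) = - 1/5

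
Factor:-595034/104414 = -473/83 = -  11^1*43^1*83^(-1)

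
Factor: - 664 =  - 2^3*83^1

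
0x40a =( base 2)10000001010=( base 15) 48e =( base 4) 100022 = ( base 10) 1034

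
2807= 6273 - 3466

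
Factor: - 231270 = -2^1*3^1*5^1*13^1*593^1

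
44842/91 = 492 + 10/13 = 492.77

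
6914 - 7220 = -306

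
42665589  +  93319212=135984801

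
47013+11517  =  58530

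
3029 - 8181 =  - 5152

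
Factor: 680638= 2^1* 7^1*61^1*797^1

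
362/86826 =181/43413 = 0.00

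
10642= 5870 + 4772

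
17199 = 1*17199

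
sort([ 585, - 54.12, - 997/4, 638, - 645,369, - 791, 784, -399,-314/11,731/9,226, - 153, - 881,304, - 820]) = [-881 , - 820, - 791, - 645, - 399, - 997/4, - 153, - 54.12, - 314/11,731/9 , 226,304,369,585, 638, 784]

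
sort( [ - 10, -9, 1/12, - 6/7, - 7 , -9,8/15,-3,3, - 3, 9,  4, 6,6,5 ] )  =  [- 10,- 9, - 9, - 7,-3,-3,-6/7,1/12, 8/15,3,  4,5, 6, 6, 9] 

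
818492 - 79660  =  738832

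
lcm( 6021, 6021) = 6021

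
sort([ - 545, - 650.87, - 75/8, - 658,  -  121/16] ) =[  -  658, - 650.87  , - 545, - 75/8, - 121/16 ] 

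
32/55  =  32/55 =0.58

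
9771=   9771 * 1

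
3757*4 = 15028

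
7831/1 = 7831 = 7831.00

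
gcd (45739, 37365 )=53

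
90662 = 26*3487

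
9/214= 9/214 = 0.04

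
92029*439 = 40400731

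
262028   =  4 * 65507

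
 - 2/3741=-1 + 3739/3741=- 0.00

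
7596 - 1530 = 6066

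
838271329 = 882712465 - 44441136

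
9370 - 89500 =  - 80130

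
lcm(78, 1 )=78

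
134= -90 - - 224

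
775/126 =6  +  19/126= 6.15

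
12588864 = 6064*2076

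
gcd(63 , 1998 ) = 9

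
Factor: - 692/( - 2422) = 2^1*7^( - 1) = 2/7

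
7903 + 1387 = 9290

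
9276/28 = 2319/7 = 331.29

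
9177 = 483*19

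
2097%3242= 2097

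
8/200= 1/25 =0.04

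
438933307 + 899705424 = 1338638731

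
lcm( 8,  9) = 72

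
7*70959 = 496713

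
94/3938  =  47/1969 = 0.02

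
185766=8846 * 21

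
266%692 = 266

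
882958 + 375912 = 1258870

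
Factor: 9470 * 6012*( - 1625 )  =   - 92517165000 = - 2^3*3^2*5^4 * 13^1 * 167^1 * 947^1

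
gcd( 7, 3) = 1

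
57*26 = 1482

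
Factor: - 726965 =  - 5^1 * 347^1  *419^1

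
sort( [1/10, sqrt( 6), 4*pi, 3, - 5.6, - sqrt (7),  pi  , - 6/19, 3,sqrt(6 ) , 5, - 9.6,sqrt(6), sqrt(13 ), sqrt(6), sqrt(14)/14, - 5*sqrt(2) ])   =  [  -  9.6 , - 5*sqrt(2 ) ,-5.6, - sqrt(7), - 6/19,1/10,sqrt (14)/14,sqrt (6), sqrt ( 6),sqrt( 6), sqrt(6), 3, 3, pi,  sqrt(13), 5,4 *pi ] 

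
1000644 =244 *4101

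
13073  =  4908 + 8165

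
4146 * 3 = 12438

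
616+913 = 1529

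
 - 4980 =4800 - 9780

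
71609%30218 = 11173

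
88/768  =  11/96 = 0.11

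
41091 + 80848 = 121939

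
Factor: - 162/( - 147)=54/49 = 2^1 * 3^3 * 7^( - 2)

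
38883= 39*997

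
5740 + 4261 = 10001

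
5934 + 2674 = 8608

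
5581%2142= 1297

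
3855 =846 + 3009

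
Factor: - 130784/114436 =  - 8/7 = - 2^3*7^ ( - 1)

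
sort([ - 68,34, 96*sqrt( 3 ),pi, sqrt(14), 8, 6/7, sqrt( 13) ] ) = [-68,6/7, pi, sqrt (13 ),sqrt (14), 8,34, 96*sqrt( 3 )]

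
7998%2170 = 1488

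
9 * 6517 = 58653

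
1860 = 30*62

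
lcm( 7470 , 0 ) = 0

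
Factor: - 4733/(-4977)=3^(-2) * 7^( - 1 )*79^( - 1 )*4733^1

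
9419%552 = 35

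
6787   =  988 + 5799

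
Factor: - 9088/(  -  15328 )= 284/479  =  2^2*71^1*479^( - 1 ) 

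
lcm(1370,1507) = 15070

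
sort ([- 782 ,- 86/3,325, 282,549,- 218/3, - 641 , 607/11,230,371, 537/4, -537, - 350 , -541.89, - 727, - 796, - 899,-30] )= [ - 899, - 796, - 782, - 727, - 641,-541.89 ,-537,-350 , - 218/3, - 30 , - 86/3, 607/11,537/4,230,282 , 325,  371,549 ]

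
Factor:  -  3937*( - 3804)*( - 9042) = -2^3*3^2*11^1*31^1*127^1 * 137^1*317^1= -135416138616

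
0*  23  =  0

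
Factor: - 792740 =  - 2^2*5^1*  13^1*3049^1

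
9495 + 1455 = 10950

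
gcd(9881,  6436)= 1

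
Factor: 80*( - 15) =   -  1200 =-  2^4*3^1 * 5^2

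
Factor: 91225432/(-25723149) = - 2^3*3^( - 1)*31^(-1 )*269^1*42391^1*276593^( - 1 )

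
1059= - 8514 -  - 9573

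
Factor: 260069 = 139^1*1871^1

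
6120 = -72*( - 85)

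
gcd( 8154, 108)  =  54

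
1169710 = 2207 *530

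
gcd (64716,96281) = 1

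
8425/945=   1685/189 = 8.92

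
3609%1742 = 125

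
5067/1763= 2 + 1541/1763  =  2.87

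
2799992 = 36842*76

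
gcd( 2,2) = 2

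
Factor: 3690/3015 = 82/67 = 2^1*41^1*67^(-1) 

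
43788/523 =43788/523 =83.72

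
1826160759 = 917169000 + 908991759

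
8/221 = 8/221 = 0.04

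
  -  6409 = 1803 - 8212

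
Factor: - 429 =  - 3^1*11^1*13^1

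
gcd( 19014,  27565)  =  1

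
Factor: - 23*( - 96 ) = 2^5*3^1*23^1 =2208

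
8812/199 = 8812/199 = 44.28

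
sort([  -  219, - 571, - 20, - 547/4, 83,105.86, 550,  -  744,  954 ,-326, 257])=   [ - 744, - 571,-326,- 219,-547/4,-20, 83,105.86,  257,550 , 954 ]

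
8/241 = 8/241 = 0.03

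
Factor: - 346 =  -2^1 * 173^1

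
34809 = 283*123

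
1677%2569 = 1677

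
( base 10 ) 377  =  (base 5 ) 3002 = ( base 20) IH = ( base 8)571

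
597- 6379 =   -  5782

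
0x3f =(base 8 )77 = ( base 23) 2h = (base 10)63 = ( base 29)25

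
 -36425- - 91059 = 54634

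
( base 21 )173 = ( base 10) 591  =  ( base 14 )303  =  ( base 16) 24f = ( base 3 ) 210220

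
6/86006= 3/43003  =  0.00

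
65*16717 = 1086605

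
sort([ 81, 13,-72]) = [ - 72, 13,81]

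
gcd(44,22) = 22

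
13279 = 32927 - 19648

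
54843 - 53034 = 1809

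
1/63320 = 1/63320 = 0.00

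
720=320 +400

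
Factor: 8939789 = 8939789^1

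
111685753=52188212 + 59497541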